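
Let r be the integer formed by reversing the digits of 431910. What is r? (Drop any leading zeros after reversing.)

19134

Reversing 431910 gives 19134.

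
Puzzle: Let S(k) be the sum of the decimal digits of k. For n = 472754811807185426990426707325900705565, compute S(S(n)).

9

First digit sum: 171.
1+7+1 = 9.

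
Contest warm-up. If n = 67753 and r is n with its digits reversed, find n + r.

Reverse of 67753 is 35776.
67753 + 35776 = 103529

103529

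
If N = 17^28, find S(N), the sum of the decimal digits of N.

17^28 = 28351092476867700887730107366063041
Sum of its 35 digits: 145.

145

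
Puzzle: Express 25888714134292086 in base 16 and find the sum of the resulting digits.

25888714134292086 in base 16 is 5BF9A5F9AA8676.
Digit sum: 5+11+15+9+10+5+15+9+10+10+8+6+7+6 = 126.

126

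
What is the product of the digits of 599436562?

5×9×9×4×3×6×5×6×2 = 1749600

1749600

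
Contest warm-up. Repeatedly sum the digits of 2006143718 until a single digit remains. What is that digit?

5

2+0+0+6+1+4+3+7+1+8 = 32
3+2 = 5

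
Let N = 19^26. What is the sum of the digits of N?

19^26 = 1768453418076865701195582595329481
Sum of its 34 digits: 163.

163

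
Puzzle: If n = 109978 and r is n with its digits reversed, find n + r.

Reverse of 109978 is 879901.
109978 + 879901 = 989879

989879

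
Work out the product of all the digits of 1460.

1×4×6×0 = 0

0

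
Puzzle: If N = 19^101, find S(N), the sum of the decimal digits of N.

19^101 = 1425980859766787704425682807208175939241834849263281218168324604747928137034983072984148399494933080177249316461614210197167182019
Sum of its 130 digits: 595.

595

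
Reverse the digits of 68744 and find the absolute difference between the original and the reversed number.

Reverse of 68744 is 44786.
|68744 − 44786| = 23958

23958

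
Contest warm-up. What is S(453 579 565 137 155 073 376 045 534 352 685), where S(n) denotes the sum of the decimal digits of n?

4+5+3+5+7+9+5+6+5+1+3+7+1+5+5+0+7+3+3+7+6+0+4+5+5+3+4+3+5+2+6+8+5 = 147

147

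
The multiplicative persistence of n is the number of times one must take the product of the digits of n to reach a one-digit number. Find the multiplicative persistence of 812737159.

2

812737159 → 105840 → 0 (2 steps)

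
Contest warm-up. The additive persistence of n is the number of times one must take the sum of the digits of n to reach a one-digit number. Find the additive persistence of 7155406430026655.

7155406430026655 → 59 → 14 → 5 (3 steps)

3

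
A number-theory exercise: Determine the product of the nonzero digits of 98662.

9×8×6×6×2 = 5184

5184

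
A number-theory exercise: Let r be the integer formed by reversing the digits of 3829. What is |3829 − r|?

Reverse of 3829 is 9283.
|3829 − 9283| = 5454

5454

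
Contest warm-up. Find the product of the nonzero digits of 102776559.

1×2×7×7×6×5×5×9 = 132300

132300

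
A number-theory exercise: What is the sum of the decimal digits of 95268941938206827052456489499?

9+5+2+6+8+9+4+1+9+3+8+2+0+6+8+2+7+0+5+2+4+5+6+4+8+9+4+9+9 = 154

154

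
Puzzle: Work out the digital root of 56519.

5+6+5+1+9 = 26
2+6 = 8
(Equivalently, 56519 mod 9 = 8.)

8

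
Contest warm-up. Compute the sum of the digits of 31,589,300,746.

46

3+1+5+8+9+3+0+0+7+4+6 = 46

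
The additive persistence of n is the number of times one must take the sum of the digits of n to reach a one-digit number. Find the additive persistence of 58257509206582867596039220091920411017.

58257509206582867596039220091920411017 → 156 → 12 → 3 (3 steps)

3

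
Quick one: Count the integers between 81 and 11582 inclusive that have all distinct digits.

The integers in [81, 11582] that have all distinct digits: 81, 82, 83, 84, 85, 86, …, 10986, 10987.
5537 qualify.

5537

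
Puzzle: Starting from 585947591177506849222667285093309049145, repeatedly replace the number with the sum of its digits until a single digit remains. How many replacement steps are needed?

585947591177506849222667285093309049145 → 187 → 16 → 7 (3 steps)

3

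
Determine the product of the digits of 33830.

0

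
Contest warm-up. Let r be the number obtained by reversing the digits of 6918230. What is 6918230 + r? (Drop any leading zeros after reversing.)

Reverse of 6918230 is 328196.
6918230 + 328196 = 7246426

7246426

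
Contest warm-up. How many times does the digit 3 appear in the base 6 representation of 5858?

1

5858 in base 6 is 43042.
The digit 3 appears 1 time.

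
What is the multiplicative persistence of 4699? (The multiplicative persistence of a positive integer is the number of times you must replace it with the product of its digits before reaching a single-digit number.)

4

4699 → 1944 → 144 → 16 → 6 (4 steps)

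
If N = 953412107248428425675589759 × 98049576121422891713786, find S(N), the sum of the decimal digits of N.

953412107248428425675589759 × 98049576121422891713786 = 93481652984740988860877538456427652917049780717574
Sum of its 50 digits: 264.

264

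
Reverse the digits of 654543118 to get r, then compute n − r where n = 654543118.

Reverse of 654543118 is 811345456.
654543118 − 811345456 = -156802338

-156802338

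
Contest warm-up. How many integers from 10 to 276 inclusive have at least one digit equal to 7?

The integers in [10, 276] that have at least one digit equal to 7: 17, 27, 37, 47, 57, 67, …, 275, 276.
51 qualify.

51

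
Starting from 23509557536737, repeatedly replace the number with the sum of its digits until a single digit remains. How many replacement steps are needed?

3

23509557536737 → 67 → 13 → 4 (3 steps)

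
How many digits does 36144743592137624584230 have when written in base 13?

21

36144743592137624584230 in base 13 is 1B954C77CC701450C395C, which has 21 digits.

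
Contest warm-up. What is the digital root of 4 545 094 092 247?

4+5+4+5+0+9+4+0+9+2+2+4+7 = 55
5+5 = 10
1+0 = 1

1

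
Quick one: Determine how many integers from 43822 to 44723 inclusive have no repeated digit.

70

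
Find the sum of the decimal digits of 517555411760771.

62

5+1+7+5+5+5+4+1+1+7+6+0+7+7+1 = 62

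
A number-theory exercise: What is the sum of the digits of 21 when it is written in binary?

3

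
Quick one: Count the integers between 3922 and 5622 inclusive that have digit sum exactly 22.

The integers in [3922, 5622] that have digit sum exactly 22: 3928, 3937, 3946, 3955, 3964, 3973, …, 5584, 5593.
90 qualify.

90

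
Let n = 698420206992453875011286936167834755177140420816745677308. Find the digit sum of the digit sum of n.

First digit sum: 259.
2+5+9 = 16.

16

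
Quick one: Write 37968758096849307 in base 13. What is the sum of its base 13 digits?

87

37968758096849307 in base 13 is 9849046AA198270.
Digit sum: 9+8+4+9+0+4+6+10+10+1+9+8+2+7+0 = 87.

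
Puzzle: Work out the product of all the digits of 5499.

5×4×9×9 = 1620

1620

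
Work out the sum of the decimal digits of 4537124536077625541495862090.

120

4+5+3+7+1+2+4+5+3+6+0+7+7+6+2+5+5+4+1+4+9+5+8+6+2+0+9+0 = 120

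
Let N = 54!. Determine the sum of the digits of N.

261

54! = 230843697339241380472092742683027581083278564571807941132288000000000000
Sum of its 72 digits: 261.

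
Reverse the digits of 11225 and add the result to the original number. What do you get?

63436

Reverse of 11225 is 52211.
11225 + 52211 = 63436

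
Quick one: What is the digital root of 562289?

5

5+6+2+2+8+9 = 32
3+2 = 5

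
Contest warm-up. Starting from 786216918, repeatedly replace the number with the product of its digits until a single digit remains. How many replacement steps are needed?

2

786216918 → 290304 → 0 (2 steps)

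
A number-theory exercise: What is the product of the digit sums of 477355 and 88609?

961

S(477355) = 4+7+7+3+5+5 = 31.
S(88609) = 8+8+6+0+9 = 31.
31 · 31 = 961.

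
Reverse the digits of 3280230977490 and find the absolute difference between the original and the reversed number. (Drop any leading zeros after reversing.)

2332440656667

Reverse of 3280230977490 is 947790320823.
|3280230977490 − 947790320823| = 2332440656667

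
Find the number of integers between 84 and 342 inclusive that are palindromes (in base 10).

26

The integers in [84, 342] that are palindromes (in base 10): 88, 99, 101, 111, 121, 131, …, 323, 333.
26 qualify.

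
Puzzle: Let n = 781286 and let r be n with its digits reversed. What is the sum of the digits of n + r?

Reversal of 781286 is 682187; 781286 + 682187 = 1463473.
Digit sum of 1463473: 1+4+6+3+4+7+3 = 28.

28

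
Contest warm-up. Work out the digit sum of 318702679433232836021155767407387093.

3+1+8+7+0+2+6+7+9+4+3+3+2+3+2+8+3+6+0+2+1+1+5+5+7+6+7+4+0+7+3+8+7+0+9+3 = 152

152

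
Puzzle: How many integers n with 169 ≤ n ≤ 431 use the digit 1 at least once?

82

The integers in [169, 431] that use the digit 1 at least once: 169, 170, 171, 172, 173, 174, …, 421, 431.
82 qualify.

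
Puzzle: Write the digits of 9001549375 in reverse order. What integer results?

5739451009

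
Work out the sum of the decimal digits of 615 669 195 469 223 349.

90

6+1+5+6+6+9+1+9+5+4+6+9+2+2+3+3+4+9 = 90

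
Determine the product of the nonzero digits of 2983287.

2×9×8×3×2×8×7 = 48384

48384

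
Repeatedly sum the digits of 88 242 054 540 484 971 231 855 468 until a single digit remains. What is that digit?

8+8+2+4+2+0+5+4+5+4+0+4+8+4+9+7+1+2+3+1+8+5+5+4+6+8 = 117
1+1+7 = 9

9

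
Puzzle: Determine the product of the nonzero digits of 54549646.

518400

5×4×5×4×9×6×4×6 = 518400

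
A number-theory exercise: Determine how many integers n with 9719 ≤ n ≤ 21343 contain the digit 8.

3907

The integers in [9719, 21343] that contain the digit 8: 9728, 9738, 9748, 9758, 9768, 9778, …, 21328, 21338.
3907 qualify.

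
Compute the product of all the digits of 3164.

3×1×6×4 = 72

72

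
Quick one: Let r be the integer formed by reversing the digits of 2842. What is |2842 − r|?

Reverse of 2842 is 2482.
|2842 − 2482| = 360

360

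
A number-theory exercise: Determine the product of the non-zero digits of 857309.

8×5×7×3×9 = 7560

7560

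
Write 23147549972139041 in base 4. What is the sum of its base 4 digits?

23147549972139041 in base 4 is 1102033021023311200220300201.
Digit sum: 1+1+0+2+0+3+3+0+2+1+0+2+3+3+1+1+2+0+0+2+2+0+3+0+0+2+0+1 = 35.

35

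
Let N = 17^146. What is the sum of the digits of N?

829

17^146 = 442122402406453852935958024958547119975481495873706941986456781720390251412889617797780643038254086197423625344656165708857498172166673020389502869322968637833230405433904553550369
Sum of its 180 digits: 829.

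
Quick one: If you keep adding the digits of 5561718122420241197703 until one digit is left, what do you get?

6

5+5+6+1+7+1+8+1+2+2+4+2+0+2+4+1+1+9+7+7+0+3 = 78
7+8 = 15
1+5 = 6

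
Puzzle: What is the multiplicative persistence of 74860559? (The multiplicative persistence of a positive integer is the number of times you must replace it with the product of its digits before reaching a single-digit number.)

1

74860559 → 0 (1 step)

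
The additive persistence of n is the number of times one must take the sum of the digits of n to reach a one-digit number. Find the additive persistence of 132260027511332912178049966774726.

2

132260027511332912178049966774726 → 133 → 7 (2 steps)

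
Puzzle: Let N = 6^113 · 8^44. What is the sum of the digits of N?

576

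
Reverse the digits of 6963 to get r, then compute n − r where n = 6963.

3267

Reverse of 6963 is 3696.
6963 − 3696 = 3267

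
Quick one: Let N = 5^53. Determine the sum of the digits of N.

119

5^53 = 11102230246251565404236316680908203125
Sum of its 38 digits: 119.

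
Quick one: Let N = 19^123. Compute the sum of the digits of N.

784

19^123 = 19350532343726363498203868587973908444377931967947296665887049669756218229844943313694996181320541690515481560138616867339439539926138548341491862532409969259
Sum of its 158 digits: 784.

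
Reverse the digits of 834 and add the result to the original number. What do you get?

Reverse of 834 is 438.
834 + 438 = 1272

1272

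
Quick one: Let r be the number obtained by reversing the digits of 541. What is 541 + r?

686

Reverse of 541 is 145.
541 + 145 = 686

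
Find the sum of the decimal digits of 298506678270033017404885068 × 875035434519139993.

189

298506678270033017404885068 × 875035434519139993 = 261203920926883465446771351962840424367324524
Sum of its 45 digits: 189.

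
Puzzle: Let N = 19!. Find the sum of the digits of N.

19! = 121645100408832000
Sum of its 18 digits: 45.

45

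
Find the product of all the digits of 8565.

1200

8×5×6×5 = 1200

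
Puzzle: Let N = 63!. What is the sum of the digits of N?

333

63! = 1982608315404440064116146708361898137544773690227268628106279599612729753600000000000000
Sum of its 88 digits: 333.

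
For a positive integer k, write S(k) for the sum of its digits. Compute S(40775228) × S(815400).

630

S(40775228) = 4+0+7+7+5+2+2+8 = 35.
S(815400) = 8+1+5+4+0+0 = 18.
35 · 18 = 630.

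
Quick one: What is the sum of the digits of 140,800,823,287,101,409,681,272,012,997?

112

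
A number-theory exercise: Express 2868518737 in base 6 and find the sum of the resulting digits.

27

2868518737 in base 6 is 1152350151201.
Digit sum: 1+1+5+2+3+5+0+1+5+1+2+0+1 = 27.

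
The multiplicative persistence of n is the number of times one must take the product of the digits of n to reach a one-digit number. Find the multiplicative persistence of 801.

1

801 → 0 (1 step)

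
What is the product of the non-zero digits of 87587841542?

20070400

8×7×5×8×7×8×4×1×5×4×2 = 20070400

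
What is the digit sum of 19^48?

19^48 = 23997878253756106444997335735942416102218125380085922630082241
Sum of its 62 digits: 262.

262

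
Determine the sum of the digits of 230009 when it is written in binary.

9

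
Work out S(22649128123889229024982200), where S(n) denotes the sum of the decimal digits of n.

2+2+6+4+9+1+2+8+1+2+3+8+8+9+2+2+9+0+2+4+9+8+2+2+0+0 = 105

105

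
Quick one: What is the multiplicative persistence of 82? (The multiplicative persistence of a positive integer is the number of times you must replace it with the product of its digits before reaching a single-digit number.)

82 → 16 → 6 (2 steps)

2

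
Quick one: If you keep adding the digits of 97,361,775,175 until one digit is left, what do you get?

4

9+7+3+6+1+7+7+5+1+7+5 = 58
5+8 = 13
1+3 = 4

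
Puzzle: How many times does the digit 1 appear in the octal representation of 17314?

1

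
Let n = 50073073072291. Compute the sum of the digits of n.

46

5+0+0+7+3+0+7+3+0+7+2+2+9+1 = 46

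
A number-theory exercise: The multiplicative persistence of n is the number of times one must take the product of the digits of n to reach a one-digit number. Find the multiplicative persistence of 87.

3

87 → 56 → 30 → 0 (3 steps)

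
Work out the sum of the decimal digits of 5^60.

199

5^60 = 867361737988403547205962240695953369140625
Sum of its 42 digits: 199.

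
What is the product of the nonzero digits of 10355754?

1×3×5×5×7×5×4 = 10500

10500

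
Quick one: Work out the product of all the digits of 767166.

10584

7×6×7×1×6×6 = 10584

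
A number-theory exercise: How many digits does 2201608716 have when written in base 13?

2201608716 in base 13 is 291175968, which has 9 digits.

9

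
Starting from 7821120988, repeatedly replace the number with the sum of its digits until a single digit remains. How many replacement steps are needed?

7821120988 → 46 → 10 → 1 (3 steps)

3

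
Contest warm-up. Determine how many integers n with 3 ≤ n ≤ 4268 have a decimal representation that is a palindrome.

139

The integers in [3, 4268] that have a decimal representation that is a palindrome: 3, 4, 5, 6, 7, 8, …, 4114, 4224.
139 qualify.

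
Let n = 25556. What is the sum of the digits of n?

23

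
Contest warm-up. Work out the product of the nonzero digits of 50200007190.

5×2×7×1×9 = 630

630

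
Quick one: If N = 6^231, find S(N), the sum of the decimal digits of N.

810

6^231 = 566159551582825161743621404474404760031142448407527580407064693864409775046008707686153584777361889405985989370510938768427806052676828062427197896352669811974404740004068150214656
Sum of its 180 digits: 810.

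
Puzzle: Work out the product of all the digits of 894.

8×9×4 = 288

288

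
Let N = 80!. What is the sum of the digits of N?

450

80! = 71569457046263802294811533723186532165584657342365752577109445058227039255480148842668944867280814080000000000000000000
Sum of its 119 digits: 450.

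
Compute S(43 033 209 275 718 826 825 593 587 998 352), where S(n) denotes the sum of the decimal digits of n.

158

4+3+0+3+3+2+0+9+2+7+5+7+1+8+8+2+6+8+2+5+5+9+3+5+8+7+9+9+8+3+5+2 = 158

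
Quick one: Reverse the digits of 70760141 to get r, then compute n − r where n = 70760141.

Reverse of 70760141 is 14106707.
70760141 − 14106707 = 56653434

56653434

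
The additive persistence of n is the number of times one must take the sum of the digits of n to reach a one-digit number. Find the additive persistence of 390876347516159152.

390876347516159152 → 82 → 10 → 1 (3 steps)

3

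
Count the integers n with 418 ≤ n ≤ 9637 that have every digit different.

The integers in [418, 9637] that have every digit different: 418, 419, 420, 421, 423, 425, …, 9635, 9637.
4813 qualify.

4813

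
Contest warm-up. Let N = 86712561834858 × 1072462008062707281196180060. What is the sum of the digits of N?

198

86712561834858 × 1072462008062707281196180060 = 92995928189673484073083591784614152531480
Sum of its 41 digits: 198.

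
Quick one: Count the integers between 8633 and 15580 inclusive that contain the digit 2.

2611

The integers in [8633, 15580] that contain the digit 2: 8642, 8652, 8662, 8672, 8682, 8692, …, 15562, 15572.
2611 qualify.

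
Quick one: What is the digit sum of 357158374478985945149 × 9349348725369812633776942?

212

357158374478985945149 × 9349348725369812633776942 = 3339198193190261464713288222354997565512954358
Sum of its 46 digits: 212.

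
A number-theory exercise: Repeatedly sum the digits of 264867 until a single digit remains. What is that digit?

6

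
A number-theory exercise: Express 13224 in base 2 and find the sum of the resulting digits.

7

13224 in base 2 is 11001110101000.
Digit sum: 1+1+0+0+1+1+1+0+1+0+1+0+0+0 = 7.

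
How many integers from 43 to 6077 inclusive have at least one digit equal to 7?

The integers in [43, 6077] that have at least one digit equal to 7: 47, 57, 67, 70, 71, 72, …, 6076, 6077.
1637 qualify.

1637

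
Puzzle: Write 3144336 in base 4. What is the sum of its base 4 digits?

3144336 in base 4 is 23333222100.
Digit sum: 2+3+3+3+3+2+2+2+1+0+0 = 21.

21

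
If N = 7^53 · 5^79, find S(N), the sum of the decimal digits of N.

479

7^53 · 5^79 = 10205316151237532864838574429832647889173555381798752167486592223877295282363775186240673065185546875
Sum of its 101 digits: 479.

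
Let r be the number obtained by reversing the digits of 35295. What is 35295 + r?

Reverse of 35295 is 59253.
35295 + 59253 = 94548

94548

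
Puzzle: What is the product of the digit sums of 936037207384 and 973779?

2184

S(936037207384) = 9+3+6+0+3+7+2+0+7+3+8+4 = 52.
S(973779) = 9+7+3+7+7+9 = 42.
52 · 42 = 2184.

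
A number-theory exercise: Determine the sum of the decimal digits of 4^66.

4^66 = 5444517870735015415413993718908291383296
Sum of its 40 digits: 181.

181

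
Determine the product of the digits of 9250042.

9×2×5×0×0×4×2 = 0

0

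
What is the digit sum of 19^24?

163

19^24 = 4898762930960846817716295277921
Sum of its 31 digits: 163.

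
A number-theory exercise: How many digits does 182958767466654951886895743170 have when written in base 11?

29

182958767466654951886895743170 in base 11 is 12A56AA878291988110469097027A, which has 29 digits.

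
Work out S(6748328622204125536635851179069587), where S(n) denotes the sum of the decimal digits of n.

156

6+7+4+8+3+2+8+6+2+2+2+0+4+1+2+5+5+3+6+6+3+5+8+5+1+1+7+9+0+6+9+5+8+7 = 156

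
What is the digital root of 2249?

8

2+2+4+9 = 17
1+7 = 8
(Equivalently, 2249 mod 9 = 8.)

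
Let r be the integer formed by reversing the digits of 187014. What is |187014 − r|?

223767

Reverse of 187014 is 410781.
|187014 − 410781| = 223767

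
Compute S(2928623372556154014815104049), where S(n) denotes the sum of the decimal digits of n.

107

2+9+2+8+6+2+3+3+7+2+5+5+6+1+5+4+0+1+4+8+1+5+1+0+4+0+4+9 = 107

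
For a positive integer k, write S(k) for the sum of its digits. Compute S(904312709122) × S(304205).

S(904312709122) = 9+0+4+3+1+2+7+0+9+1+2+2 = 40.
S(304205) = 3+0+4+2+0+5 = 14.
40 · 14 = 560.

560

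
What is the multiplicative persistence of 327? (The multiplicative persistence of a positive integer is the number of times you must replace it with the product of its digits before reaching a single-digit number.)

2

327 → 42 → 8 (2 steps)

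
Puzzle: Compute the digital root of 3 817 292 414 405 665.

3+8+1+7+2+9+2+4+1+4+4+0+5+6+6+5 = 67
6+7 = 13
1+3 = 4

4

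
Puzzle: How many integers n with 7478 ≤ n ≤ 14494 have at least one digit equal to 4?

The integers in [7478, 14494] that have at least one digit equal to 4: 7478, 7479, 7480, 7481, 7482, 7483, …, 14493, 14494.
2238 qualify.

2238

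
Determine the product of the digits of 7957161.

7×9×5×7×1×6×1 = 13230

13230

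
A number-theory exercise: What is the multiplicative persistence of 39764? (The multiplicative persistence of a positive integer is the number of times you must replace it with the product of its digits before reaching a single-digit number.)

3

39764 → 4536 → 360 → 0 (3 steps)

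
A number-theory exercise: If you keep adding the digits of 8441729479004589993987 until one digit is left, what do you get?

9

8+4+4+1+7+2+9+4+7+9+0+0+4+5+8+9+9+9+3+9+8+7 = 126
1+2+6 = 9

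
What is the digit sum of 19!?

19! = 121645100408832000
Sum of its 18 digits: 45.

45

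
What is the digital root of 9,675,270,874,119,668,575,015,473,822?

9

9+6+7+5+2+7+0+8+7+4+1+1+9+6+6+8+5+7+5+0+1+5+4+7+3+8+2+2 = 135
1+3+5 = 9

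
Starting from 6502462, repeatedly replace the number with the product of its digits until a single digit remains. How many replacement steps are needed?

1

6502462 → 0 (1 step)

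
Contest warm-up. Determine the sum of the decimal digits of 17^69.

404

17^69 = 7961145753492658188015880378976844387030440651052782229932477774154576998240582422097
Sum of its 85 digits: 404.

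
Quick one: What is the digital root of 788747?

7+8+8+7+4+7 = 41
4+1 = 5
(Equivalently, 788747 mod 9 = 5.)

5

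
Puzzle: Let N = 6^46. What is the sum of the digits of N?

6^46 = 623673825204293256669089197883129856
Sum of its 36 digits: 180.

180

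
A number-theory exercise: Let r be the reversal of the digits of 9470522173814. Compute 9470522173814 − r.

Reverse of 9470522173814 is 4183712250749.
9470522173814 − 4183712250749 = 5286809923065

5286809923065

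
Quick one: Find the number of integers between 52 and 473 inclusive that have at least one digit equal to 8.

78

The integers in [52, 473] that have at least one digit equal to 8: 58, 68, 78, 80, 81, 82, …, 458, 468.
78 qualify.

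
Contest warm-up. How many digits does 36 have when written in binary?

36 in base 2 is 100100, which has 6 digits.

6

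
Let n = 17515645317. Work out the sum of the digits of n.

45

1+7+5+1+5+6+4+5+3+1+7 = 45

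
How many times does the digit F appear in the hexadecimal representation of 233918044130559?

233918044130559 in base 16 is D4BF49ED4CFF.
The digit F appears 3 times.

3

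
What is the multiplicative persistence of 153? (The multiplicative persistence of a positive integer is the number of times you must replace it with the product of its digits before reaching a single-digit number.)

2

153 → 15 → 5 (2 steps)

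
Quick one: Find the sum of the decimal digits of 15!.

15! = 1307674368000
Sum of its 13 digits: 45.

45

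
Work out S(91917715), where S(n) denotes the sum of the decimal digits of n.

40

9+1+9+1+7+7+1+5 = 40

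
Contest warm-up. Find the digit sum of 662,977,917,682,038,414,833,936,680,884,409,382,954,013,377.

221

6+6+2+9+7+7+9+1+7+6+8+2+0+3+8+4+1+4+8+3+3+9+3+6+6+8+0+8+8+4+4+0+9+3+8+2+9+5+4+0+1+3+3+7+7 = 221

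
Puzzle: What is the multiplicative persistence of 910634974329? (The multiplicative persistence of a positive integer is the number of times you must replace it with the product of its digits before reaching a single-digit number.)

1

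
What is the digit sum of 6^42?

153

6^42 = 481229803398374426442198455156736
Sum of its 33 digits: 153.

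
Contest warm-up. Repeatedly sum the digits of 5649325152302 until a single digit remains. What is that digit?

5+6+4+9+3+2+5+1+5+2+3+0+2 = 47
4+7 = 11
1+1 = 2

2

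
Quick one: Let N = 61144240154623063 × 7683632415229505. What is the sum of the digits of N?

61144240154623063 × 7683632415229505 = 469809865656639287810073911073815
Sum of its 33 digits: 161.

161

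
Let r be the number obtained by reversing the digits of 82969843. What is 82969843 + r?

Reverse of 82969843 is 34896928.
82969843 + 34896928 = 117866771

117866771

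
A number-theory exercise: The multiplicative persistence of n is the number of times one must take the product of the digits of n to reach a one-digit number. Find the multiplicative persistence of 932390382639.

1

932390382639 → 0 (1 step)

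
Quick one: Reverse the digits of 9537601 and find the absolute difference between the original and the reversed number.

8470242

Reverse of 9537601 is 1067359.
|9537601 − 1067359| = 8470242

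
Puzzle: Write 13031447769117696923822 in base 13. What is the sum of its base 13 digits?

146

13031447769117696923822 in base 13 is 8BB5B7C304755808C6BC.
Digit sum: 8+11+11+5+11+7+12+3+0+4+7+5+5+8+0+8+12+6+11+12 = 146.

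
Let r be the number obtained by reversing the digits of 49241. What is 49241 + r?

63535

Reverse of 49241 is 14294.
49241 + 14294 = 63535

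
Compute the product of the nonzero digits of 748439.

24192

7×4×8×4×3×9 = 24192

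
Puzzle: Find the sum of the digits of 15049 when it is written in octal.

13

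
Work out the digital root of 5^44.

7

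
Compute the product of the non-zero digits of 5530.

75

5×5×3 = 75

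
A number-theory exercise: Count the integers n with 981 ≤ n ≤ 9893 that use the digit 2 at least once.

The integers in [981, 9893] that use the digit 2 at least once: 982, 992, 1002, 1012, 1020, 1021, …, 9882, 9892.
3151 qualify.

3151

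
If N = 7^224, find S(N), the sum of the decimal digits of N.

841

7^224 = 2004291862354365442132392647526457542123470923624865376646522758049476769981872498507503090119806009963818391242745896516990254065429573810956961283049117056385161741386425197291754150534401
Sum of its 190 digits: 841.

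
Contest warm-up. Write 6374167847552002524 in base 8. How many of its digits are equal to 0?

1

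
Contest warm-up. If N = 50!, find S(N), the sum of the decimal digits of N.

50! = 30414093201713378043612608166064768844377641568960512000000000000
Sum of its 65 digits: 216.

216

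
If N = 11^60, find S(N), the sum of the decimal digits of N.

11^60 = 304481639541418099574449295360278774639038415066698088621947601
Sum of its 63 digits: 298.

298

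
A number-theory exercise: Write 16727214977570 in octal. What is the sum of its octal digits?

16727214977570 in base 8 is 363323355171042.
Digit sum: 3+6+3+3+2+3+3+5+5+1+7+1+0+4+2 = 48.

48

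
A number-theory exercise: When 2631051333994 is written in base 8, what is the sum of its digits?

2631051333994 in base 8 is 46222670250552.
Digit sum: 4+6+2+2+2+6+7+0+2+5+0+5+5+2 = 48.

48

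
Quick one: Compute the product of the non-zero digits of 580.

5×8 = 40

40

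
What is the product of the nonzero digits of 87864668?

3096576

8×7×8×6×4×6×6×8 = 3096576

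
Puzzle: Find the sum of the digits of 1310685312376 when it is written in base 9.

64

1310685312376 in base 9 is 4568086576171.
Digit sum: 4+5+6+8+0+8+6+5+7+6+1+7+1 = 64.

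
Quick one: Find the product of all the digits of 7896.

7×8×9×6 = 3024

3024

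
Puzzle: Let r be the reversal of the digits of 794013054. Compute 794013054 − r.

343702557

Reverse of 794013054 is 450310497.
794013054 − 450310497 = 343702557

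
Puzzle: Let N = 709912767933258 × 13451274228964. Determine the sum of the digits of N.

105

709912767933258 × 13451274228964 = 9549231320113134067762484712
Sum of its 28 digits: 105.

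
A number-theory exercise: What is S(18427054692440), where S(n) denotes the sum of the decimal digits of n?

56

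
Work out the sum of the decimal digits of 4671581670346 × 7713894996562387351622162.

164

4671581670346 × 7713894996562387351622162 = 36036090472914569432088522788631808052
Sum of its 38 digits: 164.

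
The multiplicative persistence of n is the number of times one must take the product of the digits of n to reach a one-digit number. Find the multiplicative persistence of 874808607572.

874808607572 → 0 (1 step)

1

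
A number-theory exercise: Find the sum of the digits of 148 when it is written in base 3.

148 in base 3 is 12111.
Digit sum: 1+2+1+1+1 = 6.

6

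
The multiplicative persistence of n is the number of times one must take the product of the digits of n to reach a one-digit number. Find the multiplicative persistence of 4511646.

4511646 → 2880 → 0 (2 steps)

2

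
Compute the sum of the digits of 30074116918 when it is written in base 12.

30074116918 in base 12 is 59B3916A1A.
Digit sum: 5+9+11+3+9+1+6+10+1+10 = 65.

65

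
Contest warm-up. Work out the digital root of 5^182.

The digital root of n equals n mod 9 (or 9 when 9 | n), so we need 5^182 mod 9.
5^182 ≡ 7 (mod 9), so the digital root is 7.

7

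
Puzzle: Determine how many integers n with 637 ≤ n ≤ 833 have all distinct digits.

The integers in [637, 833] that have all distinct digits: 637, 638, 639, 640, 641, 642, …, 831, 832.
142 qualify.

142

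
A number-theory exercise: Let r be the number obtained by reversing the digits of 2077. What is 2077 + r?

Reverse of 2077 is 7702.
2077 + 7702 = 9779

9779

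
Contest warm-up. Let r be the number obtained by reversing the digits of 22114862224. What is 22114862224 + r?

Reverse of 22114862224 is 42226841122.
22114862224 + 42226841122 = 64341703346

64341703346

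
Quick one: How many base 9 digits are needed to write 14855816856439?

14

14855816856439 in base 9 is 57535412283271, which has 14 digits.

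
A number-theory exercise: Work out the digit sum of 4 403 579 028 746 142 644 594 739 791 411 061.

4+4+0+3+5+7+9+0+2+8+7+4+6+1+4+2+6+4+4+5+9+4+7+3+9+7+9+1+4+1+1+0+6+1 = 147

147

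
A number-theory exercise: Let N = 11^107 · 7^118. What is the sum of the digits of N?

11^107 · 7^118 = 14144448984470719867020394089599106743324857731978631708576379881715616678004160009851457329031163292798631070168918725155699706094607981204756439935603267674697463476441205308638732832155424719411490237856523779
Sum of its 212 digits: 980.

980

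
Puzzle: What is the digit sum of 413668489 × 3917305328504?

413668489 × 3917305328504 = 1620465776193898310456
Sum of its 22 digits: 101.

101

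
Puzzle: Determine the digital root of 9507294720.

9

9+5+0+7+2+9+4+7+2+0 = 45
4+5 = 9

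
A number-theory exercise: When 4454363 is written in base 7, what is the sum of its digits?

4454363 in base 7 is 52601324.
Digit sum: 5+2+6+0+1+3+2+4 = 23.

23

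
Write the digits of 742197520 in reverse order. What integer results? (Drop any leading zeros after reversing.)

Reversing 742197520 gives 25791247.

25791247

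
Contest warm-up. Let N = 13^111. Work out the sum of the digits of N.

595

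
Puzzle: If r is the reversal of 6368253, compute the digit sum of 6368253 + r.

57

Reversal of 6368253 is 3528636; 6368253 + 3528636 = 9896889.
Digit sum of 9896889: 9+8+9+6+8+8+9 = 57.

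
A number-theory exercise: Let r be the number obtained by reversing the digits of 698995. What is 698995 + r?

Reverse of 698995 is 599896.
698995 + 599896 = 1298891

1298891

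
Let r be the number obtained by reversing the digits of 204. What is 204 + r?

606

Reverse of 204 is 402.
204 + 402 = 606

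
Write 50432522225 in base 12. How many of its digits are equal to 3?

1

50432522225 in base 12 is 99358BB495.
The digit 3 appears 1 time.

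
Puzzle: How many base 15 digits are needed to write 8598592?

6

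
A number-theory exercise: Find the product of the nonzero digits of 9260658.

25920

9×2×6×6×5×8 = 25920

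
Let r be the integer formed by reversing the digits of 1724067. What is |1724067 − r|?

5880204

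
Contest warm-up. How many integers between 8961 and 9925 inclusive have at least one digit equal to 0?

The integers in [8961, 9925] that have at least one digit equal to 0: 8970, 8980, 8990, 9000, 9001, 9002, …, 9910, 9920.
267 qualify.

267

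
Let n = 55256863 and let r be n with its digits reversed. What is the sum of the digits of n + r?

26

Reversal of 55256863 is 36865255; 55256863 + 36865255 = 92122118.
Digit sum of 92122118: 9+2+1+2+2+1+1+8 = 26.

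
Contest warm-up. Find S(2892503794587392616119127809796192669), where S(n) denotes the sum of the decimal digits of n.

2+8+9+2+5+0+3+7+9+4+5+8+7+3+9+2+6+1+6+1+1+9+1+2+7+8+0+9+7+9+6+1+9+2+6+6+9 = 189

189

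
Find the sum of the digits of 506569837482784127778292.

127

5+0+6+5+6+9+8+3+7+4+8+2+7+8+4+1+2+7+7+7+8+2+9+2 = 127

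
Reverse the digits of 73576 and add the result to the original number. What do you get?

141113

Reverse of 73576 is 67537.
73576 + 67537 = 141113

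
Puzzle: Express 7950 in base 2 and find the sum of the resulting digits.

8

7950 in base 2 is 1111100001110.
Digit sum: 1+1+1+1+1+0+0+0+0+1+1+1+0 = 8.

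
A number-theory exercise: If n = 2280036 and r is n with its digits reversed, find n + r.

8580858

Reverse of 2280036 is 6300822.
2280036 + 6300822 = 8580858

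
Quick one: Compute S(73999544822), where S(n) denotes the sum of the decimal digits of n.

62

7+3+9+9+9+5+4+4+8+2+2 = 62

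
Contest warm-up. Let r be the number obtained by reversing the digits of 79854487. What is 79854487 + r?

Reverse of 79854487 is 78445897.
79854487 + 78445897 = 158300384

158300384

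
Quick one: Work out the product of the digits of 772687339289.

7×7×2×6×8×7×3×3×9×2×8×9 = 384072192

384072192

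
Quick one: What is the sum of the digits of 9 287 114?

9+2+8+7+1+1+4 = 32

32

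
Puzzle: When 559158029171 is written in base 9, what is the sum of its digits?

51

559158029171 in base 9 is 1873250428128.
Digit sum: 1+8+7+3+2+5+0+4+2+8+1+2+8 = 51.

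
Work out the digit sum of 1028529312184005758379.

1+0+2+8+5+2+9+3+1+2+1+8+4+0+0+5+7+5+8+3+7+9 = 90

90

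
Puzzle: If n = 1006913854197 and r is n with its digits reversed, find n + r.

Reverse of 1006913854197 is 7914583196001.
1006913854197 + 7914583196001 = 8921497050198

8921497050198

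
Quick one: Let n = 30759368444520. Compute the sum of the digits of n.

3+0+7+5+9+3+6+8+4+4+4+5+2+0 = 60

60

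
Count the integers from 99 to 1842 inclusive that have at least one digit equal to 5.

The integers in [99, 1842] that have at least one digit equal to 5: 105, 115, 125, 135, 145, 150, …, 1825, 1835.
489 qualify.

489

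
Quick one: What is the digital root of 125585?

1+2+5+5+8+5 = 26
2+6 = 8

8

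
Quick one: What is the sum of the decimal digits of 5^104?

295

5^104 = 4930380657631323783823303533017413935457540219431393779814243316650390625
Sum of its 73 digits: 295.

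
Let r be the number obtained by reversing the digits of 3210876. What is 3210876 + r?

Reverse of 3210876 is 6780123.
3210876 + 6780123 = 9990999

9990999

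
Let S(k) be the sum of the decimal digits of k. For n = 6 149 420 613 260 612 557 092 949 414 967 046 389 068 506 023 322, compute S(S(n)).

First digit sum: 201.
2+0+1 = 3.

3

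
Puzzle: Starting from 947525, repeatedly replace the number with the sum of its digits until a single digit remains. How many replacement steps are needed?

2

947525 → 32 → 5 (2 steps)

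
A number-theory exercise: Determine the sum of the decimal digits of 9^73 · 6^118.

756

9^73 · 6^118 = 303075433024351037776791677136719954438474865630838843663395045755050109867653520083147075289852859778514296677056198560404747596892353276383760242004993941438464
Sum of its 162 digits: 756.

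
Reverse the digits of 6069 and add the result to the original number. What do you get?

Reverse of 6069 is 9606.
6069 + 9606 = 15675

15675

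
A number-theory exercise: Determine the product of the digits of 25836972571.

2×5×8×3×6×9×7×2×5×7×1 = 6350400

6350400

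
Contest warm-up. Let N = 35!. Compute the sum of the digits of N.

144

35! = 10333147966386144929666651337523200000000
Sum of its 41 digits: 144.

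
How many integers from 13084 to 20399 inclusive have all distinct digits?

The integers in [13084, 20399] that have all distinct digits: 13084, 13085, 13086, 13087, 13089, 13092, …, 20397, 20398.
2405 qualify.

2405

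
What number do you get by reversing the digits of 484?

Reversing 484 gives 484.

484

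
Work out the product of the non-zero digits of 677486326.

2032128

6×7×7×4×8×6×3×2×6 = 2032128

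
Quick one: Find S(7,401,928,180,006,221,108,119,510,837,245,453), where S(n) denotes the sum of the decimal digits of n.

118

7+4+0+1+9+2+8+1+8+0+0+0+6+2+2+1+1+0+8+1+1+9+5+1+0+8+3+7+2+4+5+4+5+3 = 118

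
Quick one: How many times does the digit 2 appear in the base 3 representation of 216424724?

6

216424724 in base 3 is 120002020111220112.
The digit 2 appears 6 times.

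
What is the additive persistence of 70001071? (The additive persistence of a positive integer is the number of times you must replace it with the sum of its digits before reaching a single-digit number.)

2

70001071 → 16 → 7 (2 steps)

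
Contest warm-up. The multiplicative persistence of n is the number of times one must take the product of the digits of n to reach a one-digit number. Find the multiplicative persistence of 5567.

2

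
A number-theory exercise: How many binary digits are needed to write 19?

19 in base 2 is 10011, which has 5 digits.

5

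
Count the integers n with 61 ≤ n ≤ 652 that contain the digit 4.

194

The integers in [61, 652] that contain the digit 4: 64, 74, 84, 94, 104, 114, …, 648, 649.
194 qualify.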